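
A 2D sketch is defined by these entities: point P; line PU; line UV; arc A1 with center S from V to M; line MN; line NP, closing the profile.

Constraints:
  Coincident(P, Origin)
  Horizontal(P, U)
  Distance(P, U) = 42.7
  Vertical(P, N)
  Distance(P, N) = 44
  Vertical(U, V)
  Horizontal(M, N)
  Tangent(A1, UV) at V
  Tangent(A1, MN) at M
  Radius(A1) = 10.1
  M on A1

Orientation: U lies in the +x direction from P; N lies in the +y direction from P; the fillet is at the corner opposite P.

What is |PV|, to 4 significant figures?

54.52

P is at the origin; P and U share the same y with |PU| = 42.7 and U on the +x side, so U = (42.70, 0.000). PN is vertical with |PN| = 44.0 and N on the +y side, so N = (0.000, 44.00). The virtual corner opposite P is at (42.70, 44.00). Tangency of A1 to UV means the radius SV is perpendicular to UV and tangency of A1 to MN means the radius SM is perpendicular to MN, with radius 10.1, so the center S sits 10.1 in from both sides at S = (32.60, 33.90). That places the tangent points at V = (42.70, 33.90) on UV and M = (32.60, 44.00) on MN. Then |PV| = |V − P| = 54.52.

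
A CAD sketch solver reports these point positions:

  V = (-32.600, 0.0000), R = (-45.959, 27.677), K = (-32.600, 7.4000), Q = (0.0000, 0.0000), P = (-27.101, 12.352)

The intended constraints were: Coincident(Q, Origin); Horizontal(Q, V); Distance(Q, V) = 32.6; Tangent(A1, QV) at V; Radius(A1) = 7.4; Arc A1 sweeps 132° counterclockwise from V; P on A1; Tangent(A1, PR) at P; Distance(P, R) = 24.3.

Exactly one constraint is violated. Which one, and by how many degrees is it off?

Tangent(A1, PR) at P — off by 8.90°.

Q = (0.00, 0.00) ✓; Q.y = 0.00, V.y = 0.00 ✓; |QV| = 32.60 ✓; ∠(KV, VQ) = 90.00° ✓; |KV| = 7.400 ✓; bearing(K→P) − bearing(K→V) = 132.0° ✓; |KP| = 7.400 ✓; ∠(KP, PR) = 81.10° ✗; |PR| = 24.30 ✓.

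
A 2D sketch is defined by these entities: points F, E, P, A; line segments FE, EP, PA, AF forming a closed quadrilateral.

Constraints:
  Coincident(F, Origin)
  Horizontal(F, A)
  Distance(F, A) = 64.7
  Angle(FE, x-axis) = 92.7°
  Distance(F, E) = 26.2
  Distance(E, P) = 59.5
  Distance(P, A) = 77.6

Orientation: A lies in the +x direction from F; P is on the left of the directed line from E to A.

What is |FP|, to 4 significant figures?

80.91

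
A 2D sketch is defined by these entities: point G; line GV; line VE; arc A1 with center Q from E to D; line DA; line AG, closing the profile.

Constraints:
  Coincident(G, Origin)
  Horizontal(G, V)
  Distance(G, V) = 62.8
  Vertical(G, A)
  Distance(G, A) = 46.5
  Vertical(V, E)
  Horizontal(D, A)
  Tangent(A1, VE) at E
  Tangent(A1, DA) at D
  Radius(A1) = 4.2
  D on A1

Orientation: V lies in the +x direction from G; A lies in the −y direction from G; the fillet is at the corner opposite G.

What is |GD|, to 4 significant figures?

74.81

G is at the origin; G and V share the same y with |GV| = 62.8 and V on the +x side, so V = (62.80, 0.000). G and A share the same x with |GA| = 46.5 and A on the −y side, so A = (0.000, -46.50). The virtual corner opposite G is at (62.80, -46.50). Tangency of A1 to VE means the radius QE is perpendicular to VE and A1 meets DA tangentially, so QD is at right angles to DA, with radius 4.2, so the center Q sits 4.2 in from both sides at Q = (58.60, -42.30). That places the tangent points at E = (62.80, -42.30) on VE and D = (58.60, -46.50) on DA. Then |GD| = |D − G| = 74.81.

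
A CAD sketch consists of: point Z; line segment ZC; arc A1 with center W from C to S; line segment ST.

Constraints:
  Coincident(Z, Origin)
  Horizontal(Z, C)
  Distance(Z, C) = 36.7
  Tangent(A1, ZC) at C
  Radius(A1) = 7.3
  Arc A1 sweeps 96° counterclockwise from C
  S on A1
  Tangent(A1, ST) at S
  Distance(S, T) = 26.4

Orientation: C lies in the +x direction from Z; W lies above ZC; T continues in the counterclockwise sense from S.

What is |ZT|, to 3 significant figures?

53.6

On A1, C sits at bearing -90° from W; a 96° counterclockwise sweep puts S at bearing 6°, so S = W + 7.3·(cos 6°, sin 6°) = (44.0, 8.06). Tangency of A1 to ST means the radius WS is perpendicular to ST, so ST runs along (−sin 6°, cos 6°); with |ST| = 26.4, T = (41.2, 34.3). Then |ZT| = |T − Z| = 53.6.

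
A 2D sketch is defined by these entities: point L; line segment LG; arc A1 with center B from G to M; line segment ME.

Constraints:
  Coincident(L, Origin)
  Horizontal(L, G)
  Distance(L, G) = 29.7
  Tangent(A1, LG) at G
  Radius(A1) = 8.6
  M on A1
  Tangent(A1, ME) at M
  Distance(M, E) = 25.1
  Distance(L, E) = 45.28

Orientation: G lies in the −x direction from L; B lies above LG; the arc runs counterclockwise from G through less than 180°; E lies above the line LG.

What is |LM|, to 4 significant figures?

24.13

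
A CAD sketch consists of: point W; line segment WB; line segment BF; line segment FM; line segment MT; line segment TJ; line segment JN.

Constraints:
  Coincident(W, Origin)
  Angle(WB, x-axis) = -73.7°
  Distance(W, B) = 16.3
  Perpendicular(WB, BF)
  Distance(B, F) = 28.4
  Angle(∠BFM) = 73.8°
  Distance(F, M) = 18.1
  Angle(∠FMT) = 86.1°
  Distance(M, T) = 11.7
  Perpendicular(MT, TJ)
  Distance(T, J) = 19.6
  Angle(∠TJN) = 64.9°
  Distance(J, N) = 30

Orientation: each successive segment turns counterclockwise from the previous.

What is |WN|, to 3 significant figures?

40.2

MT is perpendicular to TJ, so TJ runs at -53.6°; with |TJ| = 19.6, J = (24.3, -15.1). ∠TJN = 64.9° gives JN at 61.5° from the x-axis; with |JN| = 30.0, N = (38.6, 11.2). Then |WN| = |N − W| = 40.2.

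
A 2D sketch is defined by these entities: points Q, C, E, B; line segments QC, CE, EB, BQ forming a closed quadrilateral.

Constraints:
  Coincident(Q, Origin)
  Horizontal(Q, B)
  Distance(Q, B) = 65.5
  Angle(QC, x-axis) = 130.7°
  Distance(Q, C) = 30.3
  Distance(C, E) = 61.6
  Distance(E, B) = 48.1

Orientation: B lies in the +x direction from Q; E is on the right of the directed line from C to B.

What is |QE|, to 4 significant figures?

31.37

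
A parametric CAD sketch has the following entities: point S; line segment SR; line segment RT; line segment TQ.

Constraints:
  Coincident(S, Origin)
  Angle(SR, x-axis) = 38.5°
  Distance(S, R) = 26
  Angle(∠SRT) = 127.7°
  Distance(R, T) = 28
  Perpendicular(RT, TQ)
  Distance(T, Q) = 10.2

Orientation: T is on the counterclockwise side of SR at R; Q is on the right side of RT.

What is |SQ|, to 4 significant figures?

53.61

S is at the origin; SR runs at 38.5° with length 26.0, so R = 26.0·(cos 38.5°, sin 38.5°) = (20.35, 16.19). ∠SRT = 127.7°, so RT runs at 38.5° + (180° − 127.7°) = 90.80° from the x-axis; with |RT| = 28.0, T = R + 28.0·(cos 90.80°, sin 90.80°) = (19.96, 44.18). RT ⟂ TQ; with |TQ| = 10.2 on the right of RT, Q = T + 10.2·(0.9999, 0.01396) = (30.16, 44.33). Then |SQ| = |Q − S| = 53.61.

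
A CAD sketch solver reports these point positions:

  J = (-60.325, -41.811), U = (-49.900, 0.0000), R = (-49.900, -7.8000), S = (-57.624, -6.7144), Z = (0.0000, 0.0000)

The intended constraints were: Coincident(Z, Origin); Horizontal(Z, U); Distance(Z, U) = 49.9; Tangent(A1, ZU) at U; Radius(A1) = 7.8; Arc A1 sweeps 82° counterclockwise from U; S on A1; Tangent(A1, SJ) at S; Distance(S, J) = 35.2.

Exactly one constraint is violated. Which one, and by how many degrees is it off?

Tangent(A1, SJ) at S — off by 3.60°.

Z = (0.00, 0.00) ✓; Z.y = 0.00, U.y = 0.00 ✓; |ZU| = 49.90 ✓; ∠(RU, UZ) = 90.00° ✓; |RU| = 7.800 ✓; bearing(R→S) − bearing(R→U) = 82.00° ✓; |RS| = 7.800 ✓; ∠(RS, SJ) = 86.40° ✗; |SJ| = 35.20 ✓.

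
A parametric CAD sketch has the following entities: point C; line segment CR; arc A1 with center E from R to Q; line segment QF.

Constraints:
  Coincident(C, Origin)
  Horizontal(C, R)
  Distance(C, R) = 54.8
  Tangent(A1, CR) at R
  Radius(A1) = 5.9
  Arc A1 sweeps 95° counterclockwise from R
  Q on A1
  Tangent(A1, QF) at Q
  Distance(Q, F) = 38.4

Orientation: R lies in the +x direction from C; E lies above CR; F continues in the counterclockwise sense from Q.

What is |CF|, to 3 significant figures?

72.7

On A1, R sits at bearing -90° from E; a 95° counterclockwise sweep puts Q at bearing 5°, so Q = E + 5.9·(cos 5°, sin 5°) = (60.7, 6.41). A1 meets QF tangentially, so EQ is at right angles to QF, so QF runs along (−sin 5°, cos 5°); with |QF| = 38.4, F = (57.3, 44.7). Then |CF| = |F − C| = 72.7.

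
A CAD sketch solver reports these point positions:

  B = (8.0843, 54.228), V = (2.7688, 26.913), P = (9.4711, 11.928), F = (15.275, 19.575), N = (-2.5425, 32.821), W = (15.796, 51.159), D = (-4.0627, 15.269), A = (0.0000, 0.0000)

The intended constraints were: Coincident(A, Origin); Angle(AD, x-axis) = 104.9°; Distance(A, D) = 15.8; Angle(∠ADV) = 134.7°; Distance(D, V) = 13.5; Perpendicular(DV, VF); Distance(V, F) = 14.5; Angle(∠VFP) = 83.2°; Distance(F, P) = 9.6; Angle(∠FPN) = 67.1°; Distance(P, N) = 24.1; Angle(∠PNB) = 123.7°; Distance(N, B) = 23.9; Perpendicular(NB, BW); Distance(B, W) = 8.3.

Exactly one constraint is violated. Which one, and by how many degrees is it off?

Perpendicular(NB, BW) — off by 4.70°.

A = (0.00, 0.00) ✓; AD at 104.9° ✓; |AD| = 15.80 ✓; ∠ADV = 134.7° ✓; |DV| = 13.50 ✓; ∠(DV, VF) = 90.00° ✓; |VF| = 14.50 ✓; ∠VFP = 83.20° ✓; |FP| = 9.600 ✓; ∠FPN = 67.10° ✓; |PN| = 24.10 ✓; ∠PNB = 123.7° ✓; |NB| = 23.90 ✓; ∠(NB, BW) = 85.30° ✗; |BW| = 8.300 ✓.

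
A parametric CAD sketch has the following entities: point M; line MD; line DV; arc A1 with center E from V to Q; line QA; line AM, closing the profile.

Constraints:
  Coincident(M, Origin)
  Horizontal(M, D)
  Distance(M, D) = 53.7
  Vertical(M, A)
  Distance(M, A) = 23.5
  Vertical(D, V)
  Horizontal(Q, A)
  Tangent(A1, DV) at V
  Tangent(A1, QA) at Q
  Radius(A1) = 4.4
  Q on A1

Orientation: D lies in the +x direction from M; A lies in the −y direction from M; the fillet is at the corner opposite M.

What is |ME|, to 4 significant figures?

52.87

M is at the origin; M and D share the same y with |MD| = 53.7 and D on the +x side, so D = (53.70, 0.000). MA is vertical with |MA| = 23.5 and A on the −y side, so A = (0.000, -23.50). The virtual corner opposite M is at (53.70, -23.50). A1 meets DV tangentially, so EV is at right angles to DV and the tangent condition forces EQ to be normal to QA, with radius 4.4, so the center E sits 4.4 in from both sides at E = (49.30, -19.10). Then |ME| = |E − M| = 52.87.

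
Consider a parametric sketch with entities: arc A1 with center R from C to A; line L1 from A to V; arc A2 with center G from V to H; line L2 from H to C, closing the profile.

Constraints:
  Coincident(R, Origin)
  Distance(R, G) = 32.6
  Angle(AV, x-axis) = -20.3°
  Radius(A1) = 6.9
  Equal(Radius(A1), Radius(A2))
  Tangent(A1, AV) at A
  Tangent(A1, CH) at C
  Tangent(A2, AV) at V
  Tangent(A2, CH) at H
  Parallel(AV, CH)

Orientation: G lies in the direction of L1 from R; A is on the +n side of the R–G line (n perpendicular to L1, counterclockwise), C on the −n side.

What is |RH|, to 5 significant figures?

33.322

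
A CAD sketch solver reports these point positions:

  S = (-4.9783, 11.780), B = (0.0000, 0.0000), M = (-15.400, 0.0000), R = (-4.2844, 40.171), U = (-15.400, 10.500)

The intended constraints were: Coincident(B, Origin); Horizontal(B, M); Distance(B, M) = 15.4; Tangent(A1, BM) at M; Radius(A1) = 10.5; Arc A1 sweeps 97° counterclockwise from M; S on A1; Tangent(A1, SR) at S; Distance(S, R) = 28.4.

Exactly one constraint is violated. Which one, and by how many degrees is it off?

Tangent(A1, SR) at S — off by 8.40°.

B = (0.00, 0.00) ✓; B.y = 0.00, M.y = 0.00 ✓; |BM| = 15.40 ✓; ∠(UM, MB) = 90.00° ✓; |UM| = 10.50 ✓; bearing(U→S) − bearing(U→M) = 97.00° ✓; |US| = 10.50 ✓; ∠(US, SR) = 98.40° ✗; |SR| = 28.40 ✓.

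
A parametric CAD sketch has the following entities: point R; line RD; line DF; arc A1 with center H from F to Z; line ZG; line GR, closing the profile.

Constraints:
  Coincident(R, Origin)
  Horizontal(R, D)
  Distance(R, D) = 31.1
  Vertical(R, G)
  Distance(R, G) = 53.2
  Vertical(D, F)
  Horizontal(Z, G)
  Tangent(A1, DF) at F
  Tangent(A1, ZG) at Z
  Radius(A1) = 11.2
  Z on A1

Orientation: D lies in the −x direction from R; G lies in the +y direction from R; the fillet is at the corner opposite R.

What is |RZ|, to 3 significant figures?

56.8

R is at the origin; R and D share the same y with |RD| = 31.1 and D on the −x side, so D = (-31.1, 0.00). RG is vertical with |RG| = 53.2 and G on the +y side, so G = (0.00, 53.2). The virtual corner opposite R is at (-31.1, 53.2). A1 meets DF tangentially, so HF is at right angles to DF and the tangent condition forces HZ to be normal to ZG, with radius 11.2, so the center H sits 11.2 in from both sides at H = (-19.9, 42.0). That places the tangent points at F = (-31.1, 42.0) on DF and Z = (-19.9, 53.2) on ZG. Then |RZ| = |Z − R| = 56.8.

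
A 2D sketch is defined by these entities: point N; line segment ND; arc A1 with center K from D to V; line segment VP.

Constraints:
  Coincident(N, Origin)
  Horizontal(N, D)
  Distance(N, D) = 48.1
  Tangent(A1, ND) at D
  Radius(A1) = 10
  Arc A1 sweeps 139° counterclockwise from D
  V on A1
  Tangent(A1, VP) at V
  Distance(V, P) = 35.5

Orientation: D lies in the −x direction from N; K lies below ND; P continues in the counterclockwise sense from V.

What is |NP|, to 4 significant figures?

49.44

N is at the origin; N and D share the same y with |ND| = 48.1 and D on the −x side, so D = (-48.10, 0.000). Tangency of A1 to ND means the radius KD is perpendicular to ND, so K = D + (0, -10) = (-48.10, -10.00). On A1, D sits at bearing 90° from K; a 139° counterclockwise sweep puts V at bearing 229°, so V = K + 10.0·(cos 229°, sin 229°) = (-54.66, -17.55). A1 meets VP tangentially, so KV is at right angles to VP, so VP runs along (−sin 229°, cos 229°); with |VP| = 35.5, P = (-27.87, -40.84). Then |NP| = |P − N| = 49.44.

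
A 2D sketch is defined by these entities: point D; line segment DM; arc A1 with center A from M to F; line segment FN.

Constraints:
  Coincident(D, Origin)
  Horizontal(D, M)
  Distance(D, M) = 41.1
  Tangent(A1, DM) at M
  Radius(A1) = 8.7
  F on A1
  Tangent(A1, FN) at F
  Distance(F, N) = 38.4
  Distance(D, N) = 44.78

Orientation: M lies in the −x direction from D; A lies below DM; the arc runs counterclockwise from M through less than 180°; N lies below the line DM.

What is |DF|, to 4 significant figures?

49.31

Checks: |AF| = 8.700 ✓; ∠(AF, FN) = 90.00° ✓; |FN| = 38.40 ✓; |DN| = 44.78 ✓.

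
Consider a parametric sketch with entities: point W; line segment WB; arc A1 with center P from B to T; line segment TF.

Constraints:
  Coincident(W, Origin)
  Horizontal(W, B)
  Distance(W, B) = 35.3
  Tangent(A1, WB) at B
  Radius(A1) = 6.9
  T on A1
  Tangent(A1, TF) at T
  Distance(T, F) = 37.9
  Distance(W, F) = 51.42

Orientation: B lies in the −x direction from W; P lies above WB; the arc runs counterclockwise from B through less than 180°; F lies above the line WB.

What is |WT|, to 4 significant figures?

29.14

Checks: ∠(PB, BW) = 90.00° ✓; |PT| = 6.900 ✓; ∠(PT, TF) = 90.00° ✓; |TF| = 37.90 ✓; |WF| = 51.42 ✓.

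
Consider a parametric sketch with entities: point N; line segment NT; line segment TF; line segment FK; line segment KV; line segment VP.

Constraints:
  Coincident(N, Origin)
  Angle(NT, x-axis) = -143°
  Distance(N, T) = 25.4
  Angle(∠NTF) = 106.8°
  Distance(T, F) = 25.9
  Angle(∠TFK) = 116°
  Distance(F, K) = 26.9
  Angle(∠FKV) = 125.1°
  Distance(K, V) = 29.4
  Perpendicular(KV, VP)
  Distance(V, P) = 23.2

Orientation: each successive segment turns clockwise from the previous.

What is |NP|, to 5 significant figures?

17.820

N is at the origin; NT runs at -143.0° with length 25.4, so T = (-20.285, -15.286). ∠NTF = 106.8° gives TF at 143.80° from the x-axis; with |TF| = 25.9, F = (-41.186, 0.010585). ∠TFK = 116.0° gives FK at 79.800° from the x-axis; with |FK| = 26.9, K = (-36.422, 26.485). ∠FKV = 125.1° gives KV at 24.900° from the x-axis; with |KV| = 29.4, V = (-9.7549, 38.864). The perpendicularity gives VP at right angles to KV, so VP runs at -65.100°; with |VP| = 23.2, P = (0.013090, 17.820). Then |NP| = |P − N| = 17.820.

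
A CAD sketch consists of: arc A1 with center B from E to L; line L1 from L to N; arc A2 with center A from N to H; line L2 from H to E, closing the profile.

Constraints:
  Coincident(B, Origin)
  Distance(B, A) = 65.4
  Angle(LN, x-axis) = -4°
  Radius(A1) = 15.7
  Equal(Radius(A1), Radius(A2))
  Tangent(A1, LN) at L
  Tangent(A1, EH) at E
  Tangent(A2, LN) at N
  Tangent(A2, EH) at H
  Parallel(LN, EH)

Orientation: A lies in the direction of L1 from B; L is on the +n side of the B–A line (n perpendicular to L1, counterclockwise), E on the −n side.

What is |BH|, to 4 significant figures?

67.26

The slot axis is L1's direction at -4.0°, so u = (cos -4.0°, sin -4.0°) = (0.9976, -0.06976) and n = (−sin -4.0°, cos -4.0°) = (0.06976, 0.9976). B is at the origin and A lies 65.4 along u from B, so A = 65.4·u = (65.24, -4.562). Tangency of A1 to both parallel lines with radius 15.7 puts L and E at B ± 15.7·n: L = (1.095, 15.66), E = (-1.095, -15.66). Equal radii place N and H the same way about A: N = A + 15.7·n = (66.34, 11.10), H = A − 15.7·n = (64.15, -20.22). Then |BH| = |H − B| = 67.26.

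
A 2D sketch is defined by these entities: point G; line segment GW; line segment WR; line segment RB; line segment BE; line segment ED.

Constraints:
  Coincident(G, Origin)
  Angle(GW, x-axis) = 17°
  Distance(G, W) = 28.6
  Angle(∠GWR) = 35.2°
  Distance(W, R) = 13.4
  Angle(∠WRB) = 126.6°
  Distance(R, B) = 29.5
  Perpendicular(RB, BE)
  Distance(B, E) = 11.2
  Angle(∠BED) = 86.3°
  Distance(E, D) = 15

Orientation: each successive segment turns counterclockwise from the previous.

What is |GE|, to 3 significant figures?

13.9

G is at the origin; GW runs at 17.0° with length 28.6, so W = (27.4, 8.36). ∠GWR = 35.2° gives WR at 162° from the x-axis; with |WR| = 13.4, R = (14.6, 12.5). ∠WRB = 126.6° gives RB at -145° from the x-axis; with |RB| = 29.5, B = (-9.49, -4.46). RB is perpendicular to BE, so BE runs at -54.8°; with |BE| = 11.2, E = (-3.03, -13.6). Then |GE| = |E − G| = 13.9.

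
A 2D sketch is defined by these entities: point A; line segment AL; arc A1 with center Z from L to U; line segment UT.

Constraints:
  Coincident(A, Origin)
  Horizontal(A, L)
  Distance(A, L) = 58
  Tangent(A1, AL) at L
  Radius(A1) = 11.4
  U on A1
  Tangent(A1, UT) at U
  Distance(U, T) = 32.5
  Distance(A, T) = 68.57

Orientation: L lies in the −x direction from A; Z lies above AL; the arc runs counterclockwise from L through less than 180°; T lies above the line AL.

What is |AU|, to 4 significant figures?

48.52

Checks: ∠(ZL, LA) = 90.00° ✓; |ZU| = 11.40 ✓; ∠(ZU, UT) = 90.00° ✓; |UT| = 32.50 ✓; |AT| = 68.57 ✓.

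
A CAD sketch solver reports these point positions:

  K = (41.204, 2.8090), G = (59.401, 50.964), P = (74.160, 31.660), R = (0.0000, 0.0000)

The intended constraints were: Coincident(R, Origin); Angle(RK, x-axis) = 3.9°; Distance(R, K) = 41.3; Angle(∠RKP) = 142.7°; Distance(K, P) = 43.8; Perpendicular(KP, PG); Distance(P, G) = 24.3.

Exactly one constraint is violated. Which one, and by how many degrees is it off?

Perpendicular(KP, PG) — off by 3.80°.

R = (0.00, 0.00) ✓; RK at 3.900° ✓; |RK| = 41.30 ✓; ∠RKP = 142.7° ✓; |KP| = 43.80 ✓; ∠(KP, PG) = 86.20° ✗; |PG| = 24.30 ✓.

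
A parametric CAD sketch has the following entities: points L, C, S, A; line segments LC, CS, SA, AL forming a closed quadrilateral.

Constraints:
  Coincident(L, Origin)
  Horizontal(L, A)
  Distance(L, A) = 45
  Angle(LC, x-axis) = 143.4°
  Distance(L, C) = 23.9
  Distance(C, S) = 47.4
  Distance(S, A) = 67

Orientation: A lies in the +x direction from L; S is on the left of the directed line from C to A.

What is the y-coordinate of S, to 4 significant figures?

54.44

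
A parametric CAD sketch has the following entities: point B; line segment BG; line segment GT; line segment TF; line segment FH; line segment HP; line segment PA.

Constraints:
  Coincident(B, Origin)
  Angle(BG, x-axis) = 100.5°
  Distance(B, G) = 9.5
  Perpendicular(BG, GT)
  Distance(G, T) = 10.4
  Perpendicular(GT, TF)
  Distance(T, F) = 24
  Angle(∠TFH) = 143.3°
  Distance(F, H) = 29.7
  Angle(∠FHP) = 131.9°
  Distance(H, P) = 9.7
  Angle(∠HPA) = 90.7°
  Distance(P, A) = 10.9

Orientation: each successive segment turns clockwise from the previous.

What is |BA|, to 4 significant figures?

33.65

B is at the origin; BG runs at 100.5° with length 9.5, so G = (-1.731, 9.341). BG ⟂ GT, so GT runs at 10.50°; with |GT| = 10.4, T = (8.495, 11.24). GT ⟂ TF, so TF runs at -79.50°; with |TF| = 24.0, F = (12.87, -12.36). ∠TFH = 143.3° gives FH at -116.2° from the x-axis; with |FH| = 29.7, H = (-0.2445, -39.01). ∠FHP = 131.9° gives HP at -164.3° from the x-axis; with |HP| = 9.7, P = (-9.583, -41.64). ∠HPA = 90.7° gives PA at 106.4° from the x-axis; with |PA| = 10.9, A = (-12.66, -31.18). Then |BA| = |A − B| = 33.65.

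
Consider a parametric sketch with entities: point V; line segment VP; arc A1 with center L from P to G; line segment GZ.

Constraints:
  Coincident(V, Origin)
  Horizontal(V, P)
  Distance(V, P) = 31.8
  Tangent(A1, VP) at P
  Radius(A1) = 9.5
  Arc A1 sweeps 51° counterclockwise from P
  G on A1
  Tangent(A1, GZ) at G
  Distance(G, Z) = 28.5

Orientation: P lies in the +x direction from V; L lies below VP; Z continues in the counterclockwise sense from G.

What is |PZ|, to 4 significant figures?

36.06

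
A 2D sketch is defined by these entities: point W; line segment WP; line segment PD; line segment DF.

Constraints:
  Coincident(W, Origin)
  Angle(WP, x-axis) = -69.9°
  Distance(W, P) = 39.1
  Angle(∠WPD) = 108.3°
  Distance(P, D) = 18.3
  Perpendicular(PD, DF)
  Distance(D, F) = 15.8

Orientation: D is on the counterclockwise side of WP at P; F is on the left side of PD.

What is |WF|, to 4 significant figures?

37.28

∠WPD = 108.3°, so PD runs at -69.9° + (180° − 108.3°) = 1.800° from the x-axis; with |PD| = 18.3, D = P + 18.3·(cos 1.800°, sin 1.800°) = (31.73, -36.14). The perpendicularity gives DF at right angles to PD; with |DF| = 15.8 on the left of PD, F = D + 15.8·(-0.03141, 0.9995) = (31.23, -20.35). Then |WF| = |F − W| = 37.28.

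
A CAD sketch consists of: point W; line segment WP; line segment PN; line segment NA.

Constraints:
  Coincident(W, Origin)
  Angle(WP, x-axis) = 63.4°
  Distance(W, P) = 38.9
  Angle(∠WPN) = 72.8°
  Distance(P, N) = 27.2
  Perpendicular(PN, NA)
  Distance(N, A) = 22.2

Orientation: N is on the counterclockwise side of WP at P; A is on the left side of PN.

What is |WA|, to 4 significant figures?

21.68

∠WPN = 72.8°, so PN runs at 63.4° + (180° − 72.8°) = 170.6° from the x-axis; with |PN| = 27.2, N = P + 27.2·(cos 170.6°, sin 170.6°) = (-9.417, 39.23). PN is perpendicular to NA; with |NA| = 22.2 on the left of PN, A = N + 22.2·(-0.1633, -0.9866) = (-13.04, 17.32). Then |WA| = |A − W| = 21.68.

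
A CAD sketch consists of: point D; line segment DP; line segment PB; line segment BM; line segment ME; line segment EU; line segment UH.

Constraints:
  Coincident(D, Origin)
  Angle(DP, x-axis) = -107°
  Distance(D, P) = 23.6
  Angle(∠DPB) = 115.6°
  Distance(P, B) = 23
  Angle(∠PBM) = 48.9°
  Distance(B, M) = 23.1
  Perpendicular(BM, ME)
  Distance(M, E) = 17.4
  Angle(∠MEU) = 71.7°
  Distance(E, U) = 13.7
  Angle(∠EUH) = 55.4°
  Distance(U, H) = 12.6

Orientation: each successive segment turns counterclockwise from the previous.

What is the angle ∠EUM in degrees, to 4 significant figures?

63.50°

D is at the origin; DP runs at -107.0° with length 23.6, so P = (-6.900, -22.57). ∠DPB = 115.6° gives PB at -42.60° from the x-axis; with |PB| = 23.0, B = (10.03, -38.14). ∠PBM = 48.9° gives BM at 88.50° from the x-axis; with |BM| = 23.1, M = (10.63, -15.04). BM is perpendicular to ME, so ME runs at 178.5°; with |ME| = 17.4, E = (-6.759, -14.59). ∠MEU = 71.7° gives EU at -73.20° from the x-axis; with |EU| = 13.7, U = (-2.799, -27.70). Then cos ∠EUM = UE·UM / (|UE||UM|), giving 63.50°.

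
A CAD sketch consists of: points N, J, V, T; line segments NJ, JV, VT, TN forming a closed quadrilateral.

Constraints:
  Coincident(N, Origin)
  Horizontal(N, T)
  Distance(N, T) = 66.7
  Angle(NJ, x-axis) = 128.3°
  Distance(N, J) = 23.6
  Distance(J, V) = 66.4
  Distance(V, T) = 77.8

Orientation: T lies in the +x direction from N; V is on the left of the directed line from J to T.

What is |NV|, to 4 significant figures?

74.31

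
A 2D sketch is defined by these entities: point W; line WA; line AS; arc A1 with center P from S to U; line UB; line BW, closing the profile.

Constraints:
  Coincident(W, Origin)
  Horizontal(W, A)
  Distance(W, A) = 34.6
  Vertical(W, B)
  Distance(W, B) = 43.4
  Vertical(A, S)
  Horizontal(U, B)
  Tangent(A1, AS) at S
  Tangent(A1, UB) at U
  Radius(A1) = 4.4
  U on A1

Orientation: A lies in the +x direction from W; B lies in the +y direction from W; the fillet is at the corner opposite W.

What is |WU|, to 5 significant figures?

52.873

W is at the origin; W and A share the same y with |WA| = 34.6 and A on the +x side, so A = (34.600, 0.0000). WB is vertical with |WB| = 43.4 and B on the +y side, so B = (0.0000, 43.400). The virtual corner opposite W is at (34.600, 43.400). Since A1 is tangent to AS there, PS ⟂ AS and tangency of A1 to UB means the radius PU is perpendicular to UB, with radius 4.4, so the center P sits 4.4 in from both sides at P = (30.200, 39.000). That places the tangent points at S = (34.600, 39.000) on AS and U = (30.200, 43.400) on UB. Then |WU| = |U − W| = 52.873.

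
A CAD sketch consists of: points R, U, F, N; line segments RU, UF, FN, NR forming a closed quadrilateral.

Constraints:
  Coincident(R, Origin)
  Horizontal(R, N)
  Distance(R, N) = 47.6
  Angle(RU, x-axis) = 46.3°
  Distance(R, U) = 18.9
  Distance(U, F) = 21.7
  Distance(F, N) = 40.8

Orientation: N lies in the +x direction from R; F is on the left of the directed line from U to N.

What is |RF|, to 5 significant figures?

40.232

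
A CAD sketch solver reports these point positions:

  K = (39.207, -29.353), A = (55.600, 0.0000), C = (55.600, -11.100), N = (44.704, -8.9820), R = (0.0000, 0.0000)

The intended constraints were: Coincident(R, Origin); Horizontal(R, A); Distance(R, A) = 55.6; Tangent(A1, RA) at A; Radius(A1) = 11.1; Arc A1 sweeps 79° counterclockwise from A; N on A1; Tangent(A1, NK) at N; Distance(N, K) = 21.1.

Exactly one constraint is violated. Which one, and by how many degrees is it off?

Tangent(A1, NK) at N — off by 4.10°.

R = (0.00, 0.00) ✓; R.y = 0.00, A.y = 0.00 ✓; |RA| = 55.60 ✓; ∠(CA, AR) = 90.00° ✓; |CA| = 11.10 ✓; bearing(C→N) − bearing(C→A) = 79.00° ✓; |CN| = 11.10 ✓; ∠(CN, NK) = 94.10° ✗; |NK| = 21.10 ✓.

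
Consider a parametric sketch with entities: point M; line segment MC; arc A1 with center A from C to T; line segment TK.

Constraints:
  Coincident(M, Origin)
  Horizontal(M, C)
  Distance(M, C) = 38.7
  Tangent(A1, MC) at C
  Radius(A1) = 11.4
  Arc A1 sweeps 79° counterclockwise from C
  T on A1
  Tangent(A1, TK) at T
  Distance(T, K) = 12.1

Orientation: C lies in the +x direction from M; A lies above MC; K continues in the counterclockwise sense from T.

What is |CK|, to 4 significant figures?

25.05

M is at the origin; M and C share the same y with |MC| = 38.7 and C on the +x side, so C = (38.70, 0.000). A1 meets MC tangentially, so AC is at right angles to MC, so A = C + (0, 11.4) = (38.70, 11.40). On A1, C sits at bearing -90° from A; a 79° counterclockwise sweep puts T at bearing -11°, so T = A + 11.4·(cos -11°, sin -11°) = (49.89, 9.225). The tangent condition forces AT to be normal to TK, so TK runs along (−sin -11°, cos -11°); with |TK| = 12.1, K = (52.20, 21.10). Then |CK| = |K − C| = 25.05.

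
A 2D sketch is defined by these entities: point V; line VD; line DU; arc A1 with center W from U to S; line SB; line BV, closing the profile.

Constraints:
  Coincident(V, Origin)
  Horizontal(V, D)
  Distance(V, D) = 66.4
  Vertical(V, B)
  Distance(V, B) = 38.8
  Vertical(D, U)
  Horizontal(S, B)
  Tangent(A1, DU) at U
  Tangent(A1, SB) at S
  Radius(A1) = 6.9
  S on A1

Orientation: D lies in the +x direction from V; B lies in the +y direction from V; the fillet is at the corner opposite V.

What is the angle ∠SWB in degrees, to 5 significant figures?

83.385°

The virtual corner opposite V is at (66.400, 38.800). The tangent condition forces WU to be normal to DU and A1 meets SB tangentially, so WS is at right angles to SB, with radius 6.9, so the center W sits 6.9 in from both sides at W = (59.500, 31.900). That places the tangent points at U = (66.400, 31.900) on DU and S = (59.500, 38.800) on SB. Then cos ∠SWB = WS·WB / (|WS||WB|), giving 83.385°.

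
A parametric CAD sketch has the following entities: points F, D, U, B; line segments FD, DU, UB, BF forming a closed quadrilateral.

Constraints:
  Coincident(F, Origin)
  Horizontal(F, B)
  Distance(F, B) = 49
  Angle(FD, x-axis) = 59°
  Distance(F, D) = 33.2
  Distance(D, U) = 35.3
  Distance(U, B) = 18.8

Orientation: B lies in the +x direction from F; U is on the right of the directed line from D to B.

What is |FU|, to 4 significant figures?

30.94

Checks: |DU| = 35.30 ✓; |UB| = 18.80 ✓.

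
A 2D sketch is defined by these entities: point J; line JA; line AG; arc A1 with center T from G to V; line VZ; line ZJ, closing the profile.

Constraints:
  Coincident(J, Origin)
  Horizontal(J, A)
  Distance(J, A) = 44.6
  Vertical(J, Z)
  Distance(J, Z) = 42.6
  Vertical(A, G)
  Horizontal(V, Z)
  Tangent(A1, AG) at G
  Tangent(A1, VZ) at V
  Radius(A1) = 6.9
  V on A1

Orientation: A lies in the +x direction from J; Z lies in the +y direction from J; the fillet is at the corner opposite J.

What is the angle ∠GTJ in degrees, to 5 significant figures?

136.56°

The virtual corner opposite J is at (44.600, 42.600). Tangency of A1 to AG means the radius TG is perpendicular to AG and tangency of A1 to VZ means the radius TV is perpendicular to VZ, with radius 6.9, so the center T sits 6.9 in from both sides at T = (37.700, 35.700). That places the tangent points at G = (44.600, 35.700) on AG and V = (37.700, 42.600) on VZ. Then cos ∠GTJ = TG·TJ / (|TG||TJ|), giving 136.56°.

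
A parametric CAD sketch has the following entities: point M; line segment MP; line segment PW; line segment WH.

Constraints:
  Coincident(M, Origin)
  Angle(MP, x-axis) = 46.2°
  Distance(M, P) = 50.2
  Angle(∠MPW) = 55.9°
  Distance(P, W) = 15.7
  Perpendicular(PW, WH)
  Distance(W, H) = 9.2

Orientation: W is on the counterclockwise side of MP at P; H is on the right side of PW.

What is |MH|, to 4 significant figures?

52.27

∠MPW = 55.9°, so PW runs at 46.2° + (180° − 55.9°) = 170.3° from the x-axis; with |PW| = 15.7, W = P + 15.7·(cos 170.3°, sin 170.3°) = (19.27, 38.88). The perpendicularity gives WH at right angles to PW; with |WH| = 9.2 on the right of PW, H = W + 9.2·(0.1685, 0.9857) = (20.82, 47.95). Then |MH| = |H − M| = 52.27.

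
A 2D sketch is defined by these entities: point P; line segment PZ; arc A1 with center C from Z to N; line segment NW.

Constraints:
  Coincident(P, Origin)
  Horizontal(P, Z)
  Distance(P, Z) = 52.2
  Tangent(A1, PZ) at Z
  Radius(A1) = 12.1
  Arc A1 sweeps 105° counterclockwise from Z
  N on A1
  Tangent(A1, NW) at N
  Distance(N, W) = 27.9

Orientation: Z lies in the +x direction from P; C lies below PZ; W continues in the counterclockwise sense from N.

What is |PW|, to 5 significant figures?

63.700

P is at the origin; PZ is horizontal with |PZ| = 52.2 and Z on the +x side, so Z = (52.200, 0.0000). Tangency of A1 to PZ means the radius CZ is perpendicular to PZ, so C = Z + (0, -12.1) = (52.200, -12.100). On A1, Z sits at bearing 90° from C; a 105° counterclockwise sweep puts N at bearing 195°, so N = C + 12.1·(cos 195°, sin 195°) = (40.512, -15.232). The tangent condition forces CN to be normal to NW, so NW runs along (−sin 195°, cos 195°); with |NW| = 27.9, W = (47.733, -42.181). Then |PW| = |W − P| = 63.700.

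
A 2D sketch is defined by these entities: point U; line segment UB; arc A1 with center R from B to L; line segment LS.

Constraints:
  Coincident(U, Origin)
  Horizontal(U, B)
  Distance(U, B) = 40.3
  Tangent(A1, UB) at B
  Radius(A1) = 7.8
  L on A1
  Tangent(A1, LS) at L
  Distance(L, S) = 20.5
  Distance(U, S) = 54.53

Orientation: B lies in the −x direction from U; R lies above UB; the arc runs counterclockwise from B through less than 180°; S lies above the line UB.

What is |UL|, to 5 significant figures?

36.235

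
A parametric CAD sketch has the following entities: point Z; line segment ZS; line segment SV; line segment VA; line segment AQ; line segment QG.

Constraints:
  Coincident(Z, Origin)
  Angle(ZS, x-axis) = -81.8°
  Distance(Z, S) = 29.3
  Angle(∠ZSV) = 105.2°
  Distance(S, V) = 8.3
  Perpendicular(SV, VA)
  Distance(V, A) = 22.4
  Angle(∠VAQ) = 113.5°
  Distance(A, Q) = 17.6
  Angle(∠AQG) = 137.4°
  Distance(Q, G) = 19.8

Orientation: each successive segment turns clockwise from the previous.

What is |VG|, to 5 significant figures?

41.722

∠VAQ = 113.5° gives AQ at 46.900° from the x-axis; with |AQ| = 17.6, Q = (-0.30883, 1.1118). ∠AQG = 137.4° gives QG at 4.3000° from the x-axis; with |QG| = 19.8, G = (19.435, 2.5964). Then |VG| = |G − V| = 41.722.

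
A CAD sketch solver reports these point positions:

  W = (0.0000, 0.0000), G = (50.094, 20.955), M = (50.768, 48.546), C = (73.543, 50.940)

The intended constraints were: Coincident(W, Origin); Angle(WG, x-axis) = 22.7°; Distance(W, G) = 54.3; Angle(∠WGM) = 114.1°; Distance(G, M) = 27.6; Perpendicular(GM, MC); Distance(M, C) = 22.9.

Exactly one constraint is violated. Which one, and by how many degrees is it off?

Perpendicular(GM, MC) — off by 7.40°.

W = (0.00, 0.00) ✓; WG at 22.70° ✓; |WG| = 54.30 ✓; ∠WGM = 114.1° ✓; |GM| = 27.60 ✓; ∠(GM, MC) = 82.60° ✗; |MC| = 22.90 ✓.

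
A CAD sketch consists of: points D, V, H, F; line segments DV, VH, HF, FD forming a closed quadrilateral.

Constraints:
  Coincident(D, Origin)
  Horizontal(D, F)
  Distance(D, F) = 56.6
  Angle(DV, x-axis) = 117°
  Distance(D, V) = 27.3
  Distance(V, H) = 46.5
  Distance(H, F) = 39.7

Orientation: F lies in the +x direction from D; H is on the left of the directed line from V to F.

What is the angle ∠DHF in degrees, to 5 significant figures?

81.750°

Checks: D.y = 0.00, F.y = 0.00 ✓; |VH| = 46.50 ✓; |HF| = 39.70 ✓.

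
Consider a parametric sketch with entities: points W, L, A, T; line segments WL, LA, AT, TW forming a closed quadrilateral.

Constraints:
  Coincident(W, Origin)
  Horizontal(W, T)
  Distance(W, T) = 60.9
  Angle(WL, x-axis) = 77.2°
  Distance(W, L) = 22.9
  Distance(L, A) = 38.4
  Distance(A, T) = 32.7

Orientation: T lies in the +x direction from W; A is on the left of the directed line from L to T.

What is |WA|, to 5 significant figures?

51.125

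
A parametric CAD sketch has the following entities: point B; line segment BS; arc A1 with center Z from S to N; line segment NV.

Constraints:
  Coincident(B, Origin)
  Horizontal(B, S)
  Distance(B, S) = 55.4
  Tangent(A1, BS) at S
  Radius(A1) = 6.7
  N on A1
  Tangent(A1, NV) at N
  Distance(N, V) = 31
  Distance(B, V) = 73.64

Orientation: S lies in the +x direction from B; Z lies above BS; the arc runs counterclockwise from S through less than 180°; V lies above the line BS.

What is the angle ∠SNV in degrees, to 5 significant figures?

136.25°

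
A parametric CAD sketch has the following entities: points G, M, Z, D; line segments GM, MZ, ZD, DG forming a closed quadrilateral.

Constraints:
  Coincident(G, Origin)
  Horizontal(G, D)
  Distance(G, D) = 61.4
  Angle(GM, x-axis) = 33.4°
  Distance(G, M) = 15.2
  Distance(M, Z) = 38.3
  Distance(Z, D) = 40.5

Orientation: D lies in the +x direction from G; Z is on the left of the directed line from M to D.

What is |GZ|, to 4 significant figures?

53.33

G is at the origin; GD is horizontal with |GD| = 61.4 and D in +x, so D = (61.4, 0). GM runs at 33.4° with |GM| = 15.2, so M = (12.69, 8.367). Z is determined by |MZ| = 38.3 and |ZD| = 40.5 together: it lies at the intersection of circle(M, 38.3) and circle(D, 40.5). With |MD| = 49.42, the foot of the radical line on MD is 22.96 from M and the perpendicular offset is √(38.3² − 22.96²) = 30.66. Taking the left-of-MD solution: Z = (40.51, 34.69).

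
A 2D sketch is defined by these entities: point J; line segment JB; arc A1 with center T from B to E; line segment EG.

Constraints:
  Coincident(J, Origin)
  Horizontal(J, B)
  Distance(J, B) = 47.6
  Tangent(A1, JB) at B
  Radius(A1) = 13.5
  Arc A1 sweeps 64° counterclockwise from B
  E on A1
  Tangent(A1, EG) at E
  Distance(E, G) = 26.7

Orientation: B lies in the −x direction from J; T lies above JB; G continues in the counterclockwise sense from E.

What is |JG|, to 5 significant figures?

39.521

J is at the origin; J and B share the same y with |JB| = 47.6 and B on the −x side, so B = (-47.600, 0.0000). A1 meets JB tangentially, so TB is at right angles to JB, so T = B + (0, 13.5) = (-47.600, 13.500). On A1, B sits at bearing -90° from T; a 64° counterclockwise sweep puts E at bearing -26°, so E = T + 13.5·(cos -26°, sin -26°) = (-35.466, 7.5820). A1 meets EG tangentially, so TE is at right angles to EG, so EG runs along (−sin -26°, cos -26°); with |EG| = 26.7, G = (-23.762, 31.580). Then |JG| = |G − J| = 39.521.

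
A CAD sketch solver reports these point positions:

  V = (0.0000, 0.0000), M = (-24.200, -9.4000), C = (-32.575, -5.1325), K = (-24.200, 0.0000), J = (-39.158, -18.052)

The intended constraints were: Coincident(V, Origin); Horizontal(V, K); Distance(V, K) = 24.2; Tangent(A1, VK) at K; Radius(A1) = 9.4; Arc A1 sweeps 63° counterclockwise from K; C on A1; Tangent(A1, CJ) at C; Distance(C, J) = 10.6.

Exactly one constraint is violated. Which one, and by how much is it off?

Distance(C, J) = 10.6 — off by 3.90.

V = (0.00, 0.00) ✓; V.y = 0.00, K.y = 0.00 ✓; |VK| = 24.20 ✓; ∠(MK, KV) = 90.00° ✓; |MK| = 9.400 ✓; bearing(M→C) − bearing(M→K) = 63.00° ✓; |MC| = 9.400 ✓; ∠(MC, CJ) = 90.00° ✓; |CJ| = 14.50 ✗.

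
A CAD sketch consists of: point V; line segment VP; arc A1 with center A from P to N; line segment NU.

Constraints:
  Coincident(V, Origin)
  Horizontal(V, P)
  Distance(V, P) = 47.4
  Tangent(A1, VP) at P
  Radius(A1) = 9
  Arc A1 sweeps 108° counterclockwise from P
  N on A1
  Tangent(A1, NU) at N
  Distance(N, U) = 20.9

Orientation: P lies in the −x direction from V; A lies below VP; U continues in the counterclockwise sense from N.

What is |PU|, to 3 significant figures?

31.7

On A1, P sits at bearing 90° from A; a 108° counterclockwise sweep puts N at bearing 198°, so N = A + 9.0·(cos 198°, sin 198°) = (-56.0, -11.8). A1 meets NU tangentially, so AN is at right angles to NU, so NU runs along (−sin 198°, cos 198°); with |NU| = 20.9, U = (-49.5, -31.7). Then |PU| = |U − P| = 31.7.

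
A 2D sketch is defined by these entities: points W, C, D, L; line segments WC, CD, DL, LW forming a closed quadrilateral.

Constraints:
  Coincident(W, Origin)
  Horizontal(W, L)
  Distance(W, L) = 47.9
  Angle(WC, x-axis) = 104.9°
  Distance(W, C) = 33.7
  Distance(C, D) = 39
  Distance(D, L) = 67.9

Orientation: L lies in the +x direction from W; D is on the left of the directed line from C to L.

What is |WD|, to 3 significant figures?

63.6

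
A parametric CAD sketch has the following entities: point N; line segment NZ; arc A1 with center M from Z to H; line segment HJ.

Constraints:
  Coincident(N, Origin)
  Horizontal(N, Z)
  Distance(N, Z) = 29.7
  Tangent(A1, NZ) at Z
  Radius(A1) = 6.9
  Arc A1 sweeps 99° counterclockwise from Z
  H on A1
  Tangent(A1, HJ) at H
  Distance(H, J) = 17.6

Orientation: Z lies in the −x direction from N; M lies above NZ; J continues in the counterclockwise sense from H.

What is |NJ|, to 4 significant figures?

36.06

On A1, Z sits at bearing -90° from M; a 99° counterclockwise sweep puts H at bearing 9°, so H = M + 6.9·(cos 9°, sin 9°) = (-22.88, 7.979). Tangency of A1 to HJ means the radius MH is perpendicular to HJ, so HJ runs along (−sin 9°, cos 9°); with |HJ| = 17.6, J = (-25.64, 25.36). Then |NJ| = |J − N| = 36.06.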